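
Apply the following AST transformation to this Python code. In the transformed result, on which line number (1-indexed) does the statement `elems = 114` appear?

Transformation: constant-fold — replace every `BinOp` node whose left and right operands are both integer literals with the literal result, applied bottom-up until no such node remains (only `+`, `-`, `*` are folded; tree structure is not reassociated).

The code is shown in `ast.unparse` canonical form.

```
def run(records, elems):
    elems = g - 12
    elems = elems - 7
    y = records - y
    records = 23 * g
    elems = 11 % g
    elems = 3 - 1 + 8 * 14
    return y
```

7

Transformed code:
def run(records, elems):
    elems = g - 12
    elems = elems - 7
    y = records - y
    records = 23 * g
    elems = 11 % g
    elems = 114
    return y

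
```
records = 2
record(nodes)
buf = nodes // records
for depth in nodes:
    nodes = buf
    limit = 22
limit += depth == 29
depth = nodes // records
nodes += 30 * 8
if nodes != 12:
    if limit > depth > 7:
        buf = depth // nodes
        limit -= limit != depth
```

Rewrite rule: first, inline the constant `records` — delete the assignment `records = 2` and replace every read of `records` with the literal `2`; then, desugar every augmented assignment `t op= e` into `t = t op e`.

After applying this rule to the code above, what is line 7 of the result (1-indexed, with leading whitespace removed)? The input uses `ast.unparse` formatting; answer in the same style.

depth = nodes // 2

Transformed code:
record(nodes)
buf = nodes // 2
for depth in nodes:
    nodes = buf
    limit = 22
limit = limit + (depth == 29)
depth = nodes // 2
nodes = nodes + 30 * 8
if nodes != 12:
    if limit > depth > 7:
        buf = depth // nodes
        limit = limit - (limit != depth)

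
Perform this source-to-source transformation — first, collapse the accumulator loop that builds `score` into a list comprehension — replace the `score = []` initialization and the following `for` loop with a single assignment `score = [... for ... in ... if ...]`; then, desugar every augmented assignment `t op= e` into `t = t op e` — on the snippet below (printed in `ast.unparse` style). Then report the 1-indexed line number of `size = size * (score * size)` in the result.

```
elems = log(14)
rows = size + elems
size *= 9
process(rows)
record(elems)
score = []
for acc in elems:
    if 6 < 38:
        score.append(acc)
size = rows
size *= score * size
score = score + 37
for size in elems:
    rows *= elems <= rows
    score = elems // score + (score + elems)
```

Transformed code:
elems = log(14)
rows = size + elems
size = size * 9
process(rows)
record(elems)
score = [acc for acc in elems if 6 < 38]
size = rows
size = size * (score * size)
score = score + 37
for size in elems:
    rows = rows * (elems <= rows)
    score = elems // score + (score + elems)

8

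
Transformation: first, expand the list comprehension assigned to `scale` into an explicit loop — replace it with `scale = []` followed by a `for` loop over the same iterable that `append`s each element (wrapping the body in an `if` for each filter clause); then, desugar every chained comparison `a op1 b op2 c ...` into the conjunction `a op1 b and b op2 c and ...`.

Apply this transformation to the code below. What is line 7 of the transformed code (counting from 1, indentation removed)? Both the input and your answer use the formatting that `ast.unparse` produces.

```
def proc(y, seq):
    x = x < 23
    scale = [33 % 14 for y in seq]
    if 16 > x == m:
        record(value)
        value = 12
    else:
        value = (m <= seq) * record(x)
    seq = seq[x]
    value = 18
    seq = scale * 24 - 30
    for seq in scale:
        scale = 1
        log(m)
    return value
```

record(value)

Transformed code:
def proc(y, seq):
    x = x < 23
    scale = []
    for y in seq:
        scale.append(33 % 14)
    if 16 > x and x == m:
        record(value)
        value = 12
    else:
        value = (m <= seq) * record(x)
    seq = seq[x]
    value = 18
    seq = scale * 24 - 30
    for seq in scale:
        scale = 1
        log(m)
    return value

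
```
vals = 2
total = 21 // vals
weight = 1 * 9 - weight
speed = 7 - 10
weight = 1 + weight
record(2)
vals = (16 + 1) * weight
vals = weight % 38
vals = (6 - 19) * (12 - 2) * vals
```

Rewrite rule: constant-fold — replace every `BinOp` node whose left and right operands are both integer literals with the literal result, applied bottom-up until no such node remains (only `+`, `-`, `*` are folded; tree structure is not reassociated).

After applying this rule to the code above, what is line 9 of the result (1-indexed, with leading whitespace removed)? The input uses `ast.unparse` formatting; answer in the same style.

vals = -130 * vals

Transformed code:
vals = 2
total = 21 // vals
weight = 9 - weight
speed = -3
weight = 1 + weight
record(2)
vals = 17 * weight
vals = weight % 38
vals = -130 * vals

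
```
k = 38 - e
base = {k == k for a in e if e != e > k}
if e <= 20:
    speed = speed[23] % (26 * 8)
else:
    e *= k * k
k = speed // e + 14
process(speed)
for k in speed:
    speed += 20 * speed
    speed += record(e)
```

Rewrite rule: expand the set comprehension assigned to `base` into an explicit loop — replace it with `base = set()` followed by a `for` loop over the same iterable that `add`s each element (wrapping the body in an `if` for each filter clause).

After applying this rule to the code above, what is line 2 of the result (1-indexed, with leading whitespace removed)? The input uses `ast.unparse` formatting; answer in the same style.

base = set()

Transformed code:
k = 38 - e
base = set()
for a in e:
    if e != e > k:
        base.add(k == k)
if e <= 20:
    speed = speed[23] % (26 * 8)
else:
    e *= k * k
k = speed // e + 14
process(speed)
for k in speed:
    speed += 20 * speed
    speed += record(e)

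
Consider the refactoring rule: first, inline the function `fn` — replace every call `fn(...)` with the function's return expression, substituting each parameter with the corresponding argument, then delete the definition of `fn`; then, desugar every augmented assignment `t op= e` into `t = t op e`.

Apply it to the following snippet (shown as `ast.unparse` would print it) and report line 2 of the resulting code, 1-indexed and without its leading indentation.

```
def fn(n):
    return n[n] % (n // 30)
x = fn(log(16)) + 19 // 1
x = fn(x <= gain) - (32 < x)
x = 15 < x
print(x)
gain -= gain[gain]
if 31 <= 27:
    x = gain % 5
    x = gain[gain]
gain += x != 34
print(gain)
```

Transformed code:
x = log(16)[log(16)] % (log(16) // 30) + 19 // 1
x = (x <= gain)[x <= gain] % ((x <= gain) // 30) - (32 < x)
x = 15 < x
print(x)
gain = gain - gain[gain]
if 31 <= 27:
    x = gain % 5
    x = gain[gain]
gain = gain + (x != 34)
print(gain)

x = (x <= gain)[x <= gain] % ((x <= gain) // 30) - (32 < x)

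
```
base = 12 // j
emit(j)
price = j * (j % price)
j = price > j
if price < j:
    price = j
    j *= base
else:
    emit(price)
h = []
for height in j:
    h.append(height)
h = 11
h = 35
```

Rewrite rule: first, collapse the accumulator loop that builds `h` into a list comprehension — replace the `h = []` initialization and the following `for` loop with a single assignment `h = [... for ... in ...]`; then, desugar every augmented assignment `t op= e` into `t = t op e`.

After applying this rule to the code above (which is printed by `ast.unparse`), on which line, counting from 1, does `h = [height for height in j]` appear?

10

Transformed code:
base = 12 // j
emit(j)
price = j * (j % price)
j = price > j
if price < j:
    price = j
    j = j * base
else:
    emit(price)
h = [height for height in j]
h = 11
h = 35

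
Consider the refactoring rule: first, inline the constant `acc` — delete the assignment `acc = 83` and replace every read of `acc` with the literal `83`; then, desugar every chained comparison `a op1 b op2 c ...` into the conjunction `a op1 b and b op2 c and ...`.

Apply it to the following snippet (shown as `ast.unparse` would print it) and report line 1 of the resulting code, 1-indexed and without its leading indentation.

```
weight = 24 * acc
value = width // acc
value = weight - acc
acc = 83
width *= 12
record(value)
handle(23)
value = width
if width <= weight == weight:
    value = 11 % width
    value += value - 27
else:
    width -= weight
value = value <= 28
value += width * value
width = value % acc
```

weight = 24 * 83

Transformed code:
weight = 24 * 83
value = width // 83
value = weight - 83
width *= 12
record(value)
handle(23)
value = width
if width <= weight and weight == weight:
    value = 11 % width
    value += value - 27
else:
    width -= weight
value = value <= 28
value += width * value
width = value % 83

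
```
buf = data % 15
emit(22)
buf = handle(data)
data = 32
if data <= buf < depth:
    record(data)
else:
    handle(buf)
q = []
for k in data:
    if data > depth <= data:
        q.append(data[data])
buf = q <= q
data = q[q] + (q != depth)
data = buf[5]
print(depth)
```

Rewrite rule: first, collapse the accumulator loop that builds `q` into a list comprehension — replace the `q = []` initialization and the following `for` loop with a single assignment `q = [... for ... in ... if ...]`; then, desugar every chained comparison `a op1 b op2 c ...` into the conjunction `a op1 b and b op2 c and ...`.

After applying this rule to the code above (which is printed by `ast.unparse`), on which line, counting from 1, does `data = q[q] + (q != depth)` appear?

Transformed code:
buf = data % 15
emit(22)
buf = handle(data)
data = 32
if data <= buf and buf < depth:
    record(data)
else:
    handle(buf)
q = [data[data] for k in data if data > depth and depth <= data]
buf = q <= q
data = q[q] + (q != depth)
data = buf[5]
print(depth)

11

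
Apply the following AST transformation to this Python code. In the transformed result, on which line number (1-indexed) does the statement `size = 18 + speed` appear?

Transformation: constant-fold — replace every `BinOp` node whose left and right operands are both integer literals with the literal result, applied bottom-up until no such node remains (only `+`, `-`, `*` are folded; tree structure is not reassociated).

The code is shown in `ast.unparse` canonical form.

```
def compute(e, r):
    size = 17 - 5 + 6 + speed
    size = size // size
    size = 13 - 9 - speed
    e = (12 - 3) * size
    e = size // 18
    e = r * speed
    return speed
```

2

Transformed code:
def compute(e, r):
    size = 18 + speed
    size = size // size
    size = 4 - speed
    e = 9 * size
    e = size // 18
    e = r * speed
    return speed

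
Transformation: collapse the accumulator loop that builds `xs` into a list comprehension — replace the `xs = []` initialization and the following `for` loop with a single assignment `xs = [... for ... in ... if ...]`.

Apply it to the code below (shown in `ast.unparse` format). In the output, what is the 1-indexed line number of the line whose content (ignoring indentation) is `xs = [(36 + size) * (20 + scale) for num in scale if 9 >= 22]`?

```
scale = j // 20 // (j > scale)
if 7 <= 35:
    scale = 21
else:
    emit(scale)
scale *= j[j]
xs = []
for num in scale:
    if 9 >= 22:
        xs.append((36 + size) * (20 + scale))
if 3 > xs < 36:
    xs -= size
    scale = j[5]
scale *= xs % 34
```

Transformed code:
scale = j // 20 // (j > scale)
if 7 <= 35:
    scale = 21
else:
    emit(scale)
scale *= j[j]
xs = [(36 + size) * (20 + scale) for num in scale if 9 >= 22]
if 3 > xs < 36:
    xs -= size
    scale = j[5]
scale *= xs % 34

7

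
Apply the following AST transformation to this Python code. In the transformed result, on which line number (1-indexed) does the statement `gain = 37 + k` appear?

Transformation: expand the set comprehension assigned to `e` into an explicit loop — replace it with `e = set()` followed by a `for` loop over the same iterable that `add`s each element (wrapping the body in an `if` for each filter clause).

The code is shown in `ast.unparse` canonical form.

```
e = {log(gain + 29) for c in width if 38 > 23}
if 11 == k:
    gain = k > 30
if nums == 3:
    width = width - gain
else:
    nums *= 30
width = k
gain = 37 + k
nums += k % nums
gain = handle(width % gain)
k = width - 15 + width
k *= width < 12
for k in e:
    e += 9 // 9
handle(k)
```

Transformed code:
e = set()
for c in width:
    if 38 > 23:
        e.add(log(gain + 29))
if 11 == k:
    gain = k > 30
if nums == 3:
    width = width - gain
else:
    nums *= 30
width = k
gain = 37 + k
nums += k % nums
gain = handle(width % gain)
k = width - 15 + width
k *= width < 12
for k in e:
    e += 9 // 9
handle(k)

12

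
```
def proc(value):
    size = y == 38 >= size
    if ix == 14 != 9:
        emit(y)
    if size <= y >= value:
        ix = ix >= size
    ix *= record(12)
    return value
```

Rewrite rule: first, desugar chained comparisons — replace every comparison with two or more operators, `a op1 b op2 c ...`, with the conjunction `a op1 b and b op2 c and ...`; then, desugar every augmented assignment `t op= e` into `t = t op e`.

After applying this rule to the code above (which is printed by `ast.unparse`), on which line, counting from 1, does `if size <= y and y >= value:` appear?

Transformed code:
def proc(value):
    size = y == 38 and 38 >= size
    if ix == 14 and 14 != 9:
        emit(y)
    if size <= y and y >= value:
        ix = ix >= size
    ix = ix * record(12)
    return value

5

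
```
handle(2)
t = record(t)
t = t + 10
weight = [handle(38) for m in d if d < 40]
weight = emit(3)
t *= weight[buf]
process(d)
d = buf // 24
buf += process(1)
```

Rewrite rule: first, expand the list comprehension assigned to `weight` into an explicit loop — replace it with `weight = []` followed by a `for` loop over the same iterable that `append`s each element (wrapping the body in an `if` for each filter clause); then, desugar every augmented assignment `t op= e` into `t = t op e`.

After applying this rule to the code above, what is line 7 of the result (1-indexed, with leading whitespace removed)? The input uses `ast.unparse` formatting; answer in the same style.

Transformed code:
handle(2)
t = record(t)
t = t + 10
weight = []
for m in d:
    if d < 40:
        weight.append(handle(38))
weight = emit(3)
t = t * weight[buf]
process(d)
d = buf // 24
buf = buf + process(1)

weight.append(handle(38))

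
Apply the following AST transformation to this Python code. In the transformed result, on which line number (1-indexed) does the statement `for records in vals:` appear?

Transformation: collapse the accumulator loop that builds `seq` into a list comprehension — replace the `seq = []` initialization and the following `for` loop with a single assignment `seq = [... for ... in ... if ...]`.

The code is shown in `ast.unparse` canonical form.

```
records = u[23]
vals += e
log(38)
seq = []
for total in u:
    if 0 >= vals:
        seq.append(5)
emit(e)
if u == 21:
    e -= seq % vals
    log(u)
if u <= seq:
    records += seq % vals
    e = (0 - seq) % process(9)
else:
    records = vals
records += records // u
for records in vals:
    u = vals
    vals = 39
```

15

Transformed code:
records = u[23]
vals += e
log(38)
seq = [5 for total in u if 0 >= vals]
emit(e)
if u == 21:
    e -= seq % vals
    log(u)
if u <= seq:
    records += seq % vals
    e = (0 - seq) % process(9)
else:
    records = vals
records += records // u
for records in vals:
    u = vals
    vals = 39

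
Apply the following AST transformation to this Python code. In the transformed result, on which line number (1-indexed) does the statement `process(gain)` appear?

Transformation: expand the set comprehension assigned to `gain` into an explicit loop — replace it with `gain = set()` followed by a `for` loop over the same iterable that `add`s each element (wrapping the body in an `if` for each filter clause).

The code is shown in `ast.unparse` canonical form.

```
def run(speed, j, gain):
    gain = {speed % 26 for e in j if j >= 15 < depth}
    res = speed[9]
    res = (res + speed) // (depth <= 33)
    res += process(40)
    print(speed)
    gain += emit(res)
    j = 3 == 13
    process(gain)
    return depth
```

12

Transformed code:
def run(speed, j, gain):
    gain = set()
    for e in j:
        if j >= 15 < depth:
            gain.add(speed % 26)
    res = speed[9]
    res = (res + speed) // (depth <= 33)
    res += process(40)
    print(speed)
    gain += emit(res)
    j = 3 == 13
    process(gain)
    return depth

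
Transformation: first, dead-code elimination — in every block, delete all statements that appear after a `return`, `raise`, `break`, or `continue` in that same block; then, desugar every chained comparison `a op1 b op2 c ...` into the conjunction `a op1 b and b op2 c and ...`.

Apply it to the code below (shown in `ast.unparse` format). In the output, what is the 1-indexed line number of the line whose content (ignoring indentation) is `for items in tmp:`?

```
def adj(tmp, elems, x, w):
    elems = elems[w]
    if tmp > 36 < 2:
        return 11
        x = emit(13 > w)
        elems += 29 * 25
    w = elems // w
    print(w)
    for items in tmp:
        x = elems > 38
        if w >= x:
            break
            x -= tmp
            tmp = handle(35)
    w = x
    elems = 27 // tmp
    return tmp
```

7

Transformed code:
def adj(tmp, elems, x, w):
    elems = elems[w]
    if tmp > 36 and 36 < 2:
        return 11
    w = elems // w
    print(w)
    for items in tmp:
        x = elems > 38
        if w >= x:
            break
    w = x
    elems = 27 // tmp
    return tmp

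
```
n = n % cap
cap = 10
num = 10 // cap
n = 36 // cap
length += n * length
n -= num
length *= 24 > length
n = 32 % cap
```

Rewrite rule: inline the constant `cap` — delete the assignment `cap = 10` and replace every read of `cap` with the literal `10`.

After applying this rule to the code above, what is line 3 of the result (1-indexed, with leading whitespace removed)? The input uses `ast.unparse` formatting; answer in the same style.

Transformed code:
n = n % 10
num = 10 // 10
n = 36 // 10
length += n * length
n -= num
length *= 24 > length
n = 32 % 10

n = 36 // 10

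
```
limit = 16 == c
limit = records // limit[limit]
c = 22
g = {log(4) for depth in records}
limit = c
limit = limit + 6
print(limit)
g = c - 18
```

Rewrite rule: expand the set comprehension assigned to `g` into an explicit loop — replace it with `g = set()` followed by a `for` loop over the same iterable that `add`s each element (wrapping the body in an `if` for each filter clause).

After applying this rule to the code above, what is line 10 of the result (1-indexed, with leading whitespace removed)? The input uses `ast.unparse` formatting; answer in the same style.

g = c - 18

Transformed code:
limit = 16 == c
limit = records // limit[limit]
c = 22
g = set()
for depth in records:
    g.add(log(4))
limit = c
limit = limit + 6
print(limit)
g = c - 18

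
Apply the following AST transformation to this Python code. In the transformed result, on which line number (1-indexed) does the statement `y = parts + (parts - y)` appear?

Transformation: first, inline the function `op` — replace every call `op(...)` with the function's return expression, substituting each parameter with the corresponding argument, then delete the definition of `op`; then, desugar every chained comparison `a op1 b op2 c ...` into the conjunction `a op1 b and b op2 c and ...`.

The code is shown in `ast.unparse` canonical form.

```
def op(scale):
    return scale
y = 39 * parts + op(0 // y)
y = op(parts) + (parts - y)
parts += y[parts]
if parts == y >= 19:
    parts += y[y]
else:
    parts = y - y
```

Transformed code:
y = 39 * parts + 0 // y
y = parts + (parts - y)
parts += y[parts]
if parts == y and y >= 19:
    parts += y[y]
else:
    parts = y - y

2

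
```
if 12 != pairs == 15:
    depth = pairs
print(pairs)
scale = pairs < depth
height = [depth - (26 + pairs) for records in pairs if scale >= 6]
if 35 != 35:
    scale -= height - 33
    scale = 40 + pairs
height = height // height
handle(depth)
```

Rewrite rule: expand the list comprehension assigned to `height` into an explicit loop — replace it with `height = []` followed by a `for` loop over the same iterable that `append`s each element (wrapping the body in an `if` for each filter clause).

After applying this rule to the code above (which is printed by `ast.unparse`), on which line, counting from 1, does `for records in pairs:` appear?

Transformed code:
if 12 != pairs == 15:
    depth = pairs
print(pairs)
scale = pairs < depth
height = []
for records in pairs:
    if scale >= 6:
        height.append(depth - (26 + pairs))
if 35 != 35:
    scale -= height - 33
    scale = 40 + pairs
height = height // height
handle(depth)

6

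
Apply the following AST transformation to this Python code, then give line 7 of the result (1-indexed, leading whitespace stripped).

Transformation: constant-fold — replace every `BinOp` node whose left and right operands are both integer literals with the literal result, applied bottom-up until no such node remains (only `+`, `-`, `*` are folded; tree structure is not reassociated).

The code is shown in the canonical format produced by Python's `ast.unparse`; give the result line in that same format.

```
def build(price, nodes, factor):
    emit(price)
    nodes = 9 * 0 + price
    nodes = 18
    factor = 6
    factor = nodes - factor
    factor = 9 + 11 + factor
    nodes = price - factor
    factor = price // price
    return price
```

Transformed code:
def build(price, nodes, factor):
    emit(price)
    nodes = 0 + price
    nodes = 18
    factor = 6
    factor = nodes - factor
    factor = 20 + factor
    nodes = price - factor
    factor = price // price
    return price

factor = 20 + factor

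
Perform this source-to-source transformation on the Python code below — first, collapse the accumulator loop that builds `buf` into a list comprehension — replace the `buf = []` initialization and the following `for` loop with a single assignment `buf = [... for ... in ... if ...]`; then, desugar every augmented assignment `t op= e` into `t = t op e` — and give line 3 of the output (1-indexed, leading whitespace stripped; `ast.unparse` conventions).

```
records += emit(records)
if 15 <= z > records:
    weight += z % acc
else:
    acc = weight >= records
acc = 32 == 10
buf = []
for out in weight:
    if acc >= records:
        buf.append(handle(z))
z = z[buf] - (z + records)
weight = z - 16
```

Transformed code:
records = records + emit(records)
if 15 <= z > records:
    weight = weight + z % acc
else:
    acc = weight >= records
acc = 32 == 10
buf = [handle(z) for out in weight if acc >= records]
z = z[buf] - (z + records)
weight = z - 16

weight = weight + z % acc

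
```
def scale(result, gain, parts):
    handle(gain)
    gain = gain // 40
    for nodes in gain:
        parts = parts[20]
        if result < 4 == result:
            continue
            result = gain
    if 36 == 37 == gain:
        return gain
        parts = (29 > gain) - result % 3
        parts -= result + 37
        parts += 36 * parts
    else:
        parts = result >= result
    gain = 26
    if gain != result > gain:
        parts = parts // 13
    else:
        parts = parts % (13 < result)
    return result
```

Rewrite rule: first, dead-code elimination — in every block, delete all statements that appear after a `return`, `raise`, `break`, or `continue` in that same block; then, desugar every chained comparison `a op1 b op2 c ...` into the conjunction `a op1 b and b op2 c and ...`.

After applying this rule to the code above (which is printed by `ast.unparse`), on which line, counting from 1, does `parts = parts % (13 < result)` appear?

Transformed code:
def scale(result, gain, parts):
    handle(gain)
    gain = gain // 40
    for nodes in gain:
        parts = parts[20]
        if result < 4 and 4 == result:
            continue
    if 36 == 37 and 37 == gain:
        return gain
    else:
        parts = result >= result
    gain = 26
    if gain != result and result > gain:
        parts = parts // 13
    else:
        parts = parts % (13 < result)
    return result

16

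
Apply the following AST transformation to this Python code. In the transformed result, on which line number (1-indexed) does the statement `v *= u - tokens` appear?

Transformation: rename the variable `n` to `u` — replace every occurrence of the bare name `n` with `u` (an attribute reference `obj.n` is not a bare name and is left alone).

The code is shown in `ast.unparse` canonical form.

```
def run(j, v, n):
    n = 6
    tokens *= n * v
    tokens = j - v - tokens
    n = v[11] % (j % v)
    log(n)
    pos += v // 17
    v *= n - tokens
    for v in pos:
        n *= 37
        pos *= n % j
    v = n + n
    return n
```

8

Transformed code:
def run(j, v, u):
    u = 6
    tokens *= u * v
    tokens = j - v - tokens
    u = v[11] % (j % v)
    log(u)
    pos += v // 17
    v *= u - tokens
    for v in pos:
        u *= 37
        pos *= u % j
    v = u + u
    return u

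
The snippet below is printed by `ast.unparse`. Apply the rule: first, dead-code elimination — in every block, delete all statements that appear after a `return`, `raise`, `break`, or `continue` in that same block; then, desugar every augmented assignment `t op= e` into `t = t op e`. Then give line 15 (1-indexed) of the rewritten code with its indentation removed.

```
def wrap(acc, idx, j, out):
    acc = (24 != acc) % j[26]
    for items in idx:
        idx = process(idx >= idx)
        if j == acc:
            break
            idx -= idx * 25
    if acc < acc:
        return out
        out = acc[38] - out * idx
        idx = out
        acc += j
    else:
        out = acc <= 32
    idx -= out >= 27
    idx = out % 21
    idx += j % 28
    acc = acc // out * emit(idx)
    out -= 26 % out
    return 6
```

out = out - 26 % out

Transformed code:
def wrap(acc, idx, j, out):
    acc = (24 != acc) % j[26]
    for items in idx:
        idx = process(idx >= idx)
        if j == acc:
            break
    if acc < acc:
        return out
    else:
        out = acc <= 32
    idx = idx - (out >= 27)
    idx = out % 21
    idx = idx + j % 28
    acc = acc // out * emit(idx)
    out = out - 26 % out
    return 6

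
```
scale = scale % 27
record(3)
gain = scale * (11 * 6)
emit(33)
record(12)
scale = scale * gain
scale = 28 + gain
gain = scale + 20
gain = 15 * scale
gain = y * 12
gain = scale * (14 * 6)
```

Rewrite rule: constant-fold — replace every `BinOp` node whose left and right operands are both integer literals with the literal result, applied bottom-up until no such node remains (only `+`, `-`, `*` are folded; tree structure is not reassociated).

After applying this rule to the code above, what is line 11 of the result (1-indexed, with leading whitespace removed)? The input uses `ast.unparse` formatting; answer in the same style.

gain = scale * 84

Transformed code:
scale = scale % 27
record(3)
gain = scale * 66
emit(33)
record(12)
scale = scale * gain
scale = 28 + gain
gain = scale + 20
gain = 15 * scale
gain = y * 12
gain = scale * 84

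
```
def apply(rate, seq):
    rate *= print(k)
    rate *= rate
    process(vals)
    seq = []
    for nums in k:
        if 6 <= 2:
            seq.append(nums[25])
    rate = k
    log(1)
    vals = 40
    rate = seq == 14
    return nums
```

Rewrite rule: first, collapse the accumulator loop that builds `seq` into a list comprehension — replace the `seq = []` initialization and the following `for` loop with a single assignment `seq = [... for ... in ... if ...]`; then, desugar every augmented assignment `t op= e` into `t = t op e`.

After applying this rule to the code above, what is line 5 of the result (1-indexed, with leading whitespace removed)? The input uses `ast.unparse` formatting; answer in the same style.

Transformed code:
def apply(rate, seq):
    rate = rate * print(k)
    rate = rate * rate
    process(vals)
    seq = [nums[25] for nums in k if 6 <= 2]
    rate = k
    log(1)
    vals = 40
    rate = seq == 14
    return nums

seq = [nums[25] for nums in k if 6 <= 2]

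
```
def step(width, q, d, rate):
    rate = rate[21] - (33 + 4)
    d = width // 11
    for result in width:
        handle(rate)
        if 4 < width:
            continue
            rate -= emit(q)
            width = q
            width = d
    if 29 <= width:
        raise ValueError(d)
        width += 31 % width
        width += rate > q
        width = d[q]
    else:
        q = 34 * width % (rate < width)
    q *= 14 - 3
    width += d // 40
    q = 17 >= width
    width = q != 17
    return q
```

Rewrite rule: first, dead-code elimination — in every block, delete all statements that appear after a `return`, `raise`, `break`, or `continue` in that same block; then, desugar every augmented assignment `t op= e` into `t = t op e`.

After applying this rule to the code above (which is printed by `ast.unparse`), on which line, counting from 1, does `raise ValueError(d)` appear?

9

Transformed code:
def step(width, q, d, rate):
    rate = rate[21] - (33 + 4)
    d = width // 11
    for result in width:
        handle(rate)
        if 4 < width:
            continue
    if 29 <= width:
        raise ValueError(d)
    else:
        q = 34 * width % (rate < width)
    q = q * (14 - 3)
    width = width + d // 40
    q = 17 >= width
    width = q != 17
    return q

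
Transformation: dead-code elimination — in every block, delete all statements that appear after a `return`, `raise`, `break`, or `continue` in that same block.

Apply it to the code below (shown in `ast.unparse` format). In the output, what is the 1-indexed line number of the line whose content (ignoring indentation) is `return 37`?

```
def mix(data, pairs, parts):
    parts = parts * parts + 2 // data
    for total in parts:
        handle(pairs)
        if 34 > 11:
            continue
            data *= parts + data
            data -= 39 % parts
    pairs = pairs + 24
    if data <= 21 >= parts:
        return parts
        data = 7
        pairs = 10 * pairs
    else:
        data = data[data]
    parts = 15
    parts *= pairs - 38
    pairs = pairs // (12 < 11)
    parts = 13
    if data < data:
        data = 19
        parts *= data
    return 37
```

19

Transformed code:
def mix(data, pairs, parts):
    parts = parts * parts + 2 // data
    for total in parts:
        handle(pairs)
        if 34 > 11:
            continue
    pairs = pairs + 24
    if data <= 21 >= parts:
        return parts
    else:
        data = data[data]
    parts = 15
    parts *= pairs - 38
    pairs = pairs // (12 < 11)
    parts = 13
    if data < data:
        data = 19
        parts *= data
    return 37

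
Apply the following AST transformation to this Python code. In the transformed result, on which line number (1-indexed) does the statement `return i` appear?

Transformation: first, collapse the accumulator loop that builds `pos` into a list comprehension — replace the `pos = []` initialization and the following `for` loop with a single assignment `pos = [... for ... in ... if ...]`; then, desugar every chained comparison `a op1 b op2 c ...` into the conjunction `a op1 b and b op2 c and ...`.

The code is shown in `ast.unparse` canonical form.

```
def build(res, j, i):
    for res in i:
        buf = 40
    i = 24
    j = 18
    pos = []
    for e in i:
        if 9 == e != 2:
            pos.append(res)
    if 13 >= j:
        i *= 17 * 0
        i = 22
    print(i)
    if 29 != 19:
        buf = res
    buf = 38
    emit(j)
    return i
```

Transformed code:
def build(res, j, i):
    for res in i:
        buf = 40
    i = 24
    j = 18
    pos = [res for e in i if 9 == e and e != 2]
    if 13 >= j:
        i *= 17 * 0
        i = 22
    print(i)
    if 29 != 19:
        buf = res
    buf = 38
    emit(j)
    return i

15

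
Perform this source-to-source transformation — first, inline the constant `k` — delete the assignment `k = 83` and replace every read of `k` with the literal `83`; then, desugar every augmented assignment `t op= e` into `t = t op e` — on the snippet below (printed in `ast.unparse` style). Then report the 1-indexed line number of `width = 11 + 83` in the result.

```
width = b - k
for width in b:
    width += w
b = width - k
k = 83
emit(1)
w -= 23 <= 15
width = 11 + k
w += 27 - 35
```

7

Transformed code:
width = b - 83
for width in b:
    width = width + w
b = width - 83
emit(1)
w = w - (23 <= 15)
width = 11 + 83
w = w + (27 - 35)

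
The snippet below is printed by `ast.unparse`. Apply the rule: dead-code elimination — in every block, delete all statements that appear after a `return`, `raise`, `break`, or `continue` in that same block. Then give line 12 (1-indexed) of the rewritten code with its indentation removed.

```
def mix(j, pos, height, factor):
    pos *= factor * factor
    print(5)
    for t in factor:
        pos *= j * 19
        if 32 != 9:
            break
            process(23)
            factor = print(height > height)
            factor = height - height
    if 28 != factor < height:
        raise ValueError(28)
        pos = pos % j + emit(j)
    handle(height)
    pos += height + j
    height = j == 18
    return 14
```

height = j == 18

Transformed code:
def mix(j, pos, height, factor):
    pos *= factor * factor
    print(5)
    for t in factor:
        pos *= j * 19
        if 32 != 9:
            break
    if 28 != factor < height:
        raise ValueError(28)
    handle(height)
    pos += height + j
    height = j == 18
    return 14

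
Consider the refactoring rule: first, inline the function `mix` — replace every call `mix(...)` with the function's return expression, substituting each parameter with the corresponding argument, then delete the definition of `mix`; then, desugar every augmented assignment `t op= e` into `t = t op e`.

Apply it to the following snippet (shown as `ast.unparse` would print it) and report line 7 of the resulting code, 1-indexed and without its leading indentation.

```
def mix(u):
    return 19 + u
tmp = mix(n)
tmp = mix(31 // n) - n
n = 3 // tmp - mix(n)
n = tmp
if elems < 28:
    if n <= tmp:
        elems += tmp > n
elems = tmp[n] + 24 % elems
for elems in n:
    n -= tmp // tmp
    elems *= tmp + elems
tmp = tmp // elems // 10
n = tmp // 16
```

Transformed code:
tmp = 19 + n
tmp = 19 + 31 // n - n
n = 3 // tmp - (19 + n)
n = tmp
if elems < 28:
    if n <= tmp:
        elems = elems + (tmp > n)
elems = tmp[n] + 24 % elems
for elems in n:
    n = n - tmp // tmp
    elems = elems * (tmp + elems)
tmp = tmp // elems // 10
n = tmp // 16

elems = elems + (tmp > n)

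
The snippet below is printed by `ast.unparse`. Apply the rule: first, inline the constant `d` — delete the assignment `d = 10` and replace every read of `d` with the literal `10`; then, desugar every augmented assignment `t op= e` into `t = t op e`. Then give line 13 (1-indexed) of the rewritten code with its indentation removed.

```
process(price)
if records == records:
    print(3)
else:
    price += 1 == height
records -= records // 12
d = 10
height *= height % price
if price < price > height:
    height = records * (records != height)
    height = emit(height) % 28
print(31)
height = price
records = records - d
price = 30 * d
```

Transformed code:
process(price)
if records == records:
    print(3)
else:
    price = price + (1 == height)
records = records - records // 12
height = height * (height % price)
if price < price > height:
    height = records * (records != height)
    height = emit(height) % 28
print(31)
height = price
records = records - 10
price = 30 * 10

records = records - 10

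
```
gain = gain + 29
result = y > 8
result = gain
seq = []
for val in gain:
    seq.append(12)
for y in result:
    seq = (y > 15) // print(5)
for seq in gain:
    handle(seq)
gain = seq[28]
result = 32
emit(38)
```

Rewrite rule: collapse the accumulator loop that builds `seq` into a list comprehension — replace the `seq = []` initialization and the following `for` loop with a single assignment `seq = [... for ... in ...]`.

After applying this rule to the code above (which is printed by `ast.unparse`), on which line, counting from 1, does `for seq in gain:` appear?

7

Transformed code:
gain = gain + 29
result = y > 8
result = gain
seq = [12 for val in gain]
for y in result:
    seq = (y > 15) // print(5)
for seq in gain:
    handle(seq)
gain = seq[28]
result = 32
emit(38)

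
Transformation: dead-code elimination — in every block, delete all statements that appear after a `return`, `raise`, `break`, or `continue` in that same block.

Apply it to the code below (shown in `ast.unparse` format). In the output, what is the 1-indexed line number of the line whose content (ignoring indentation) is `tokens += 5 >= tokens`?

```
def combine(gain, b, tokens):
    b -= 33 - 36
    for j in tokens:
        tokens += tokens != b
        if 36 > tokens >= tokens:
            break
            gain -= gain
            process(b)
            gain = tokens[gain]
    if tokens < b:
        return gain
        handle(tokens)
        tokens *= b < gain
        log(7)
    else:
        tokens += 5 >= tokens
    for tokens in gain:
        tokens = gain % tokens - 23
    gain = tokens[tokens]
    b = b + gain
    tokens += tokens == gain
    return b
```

10

Transformed code:
def combine(gain, b, tokens):
    b -= 33 - 36
    for j in tokens:
        tokens += tokens != b
        if 36 > tokens >= tokens:
            break
    if tokens < b:
        return gain
    else:
        tokens += 5 >= tokens
    for tokens in gain:
        tokens = gain % tokens - 23
    gain = tokens[tokens]
    b = b + gain
    tokens += tokens == gain
    return b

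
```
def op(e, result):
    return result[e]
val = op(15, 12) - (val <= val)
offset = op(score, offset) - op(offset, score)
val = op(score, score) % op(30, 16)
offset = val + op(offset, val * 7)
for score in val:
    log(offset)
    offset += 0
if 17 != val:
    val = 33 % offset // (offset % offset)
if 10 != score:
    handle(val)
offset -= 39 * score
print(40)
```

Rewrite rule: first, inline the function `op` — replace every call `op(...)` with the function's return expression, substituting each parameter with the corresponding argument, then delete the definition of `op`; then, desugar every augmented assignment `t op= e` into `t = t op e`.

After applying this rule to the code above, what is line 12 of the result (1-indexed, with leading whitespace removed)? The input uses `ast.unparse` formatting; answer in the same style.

offset = offset - 39 * score

Transformed code:
val = 12[15] - (val <= val)
offset = offset[score] - score[offset]
val = score[score] % 16[30]
offset = val + (val * 7)[offset]
for score in val:
    log(offset)
    offset = offset + 0
if 17 != val:
    val = 33 % offset // (offset % offset)
if 10 != score:
    handle(val)
offset = offset - 39 * score
print(40)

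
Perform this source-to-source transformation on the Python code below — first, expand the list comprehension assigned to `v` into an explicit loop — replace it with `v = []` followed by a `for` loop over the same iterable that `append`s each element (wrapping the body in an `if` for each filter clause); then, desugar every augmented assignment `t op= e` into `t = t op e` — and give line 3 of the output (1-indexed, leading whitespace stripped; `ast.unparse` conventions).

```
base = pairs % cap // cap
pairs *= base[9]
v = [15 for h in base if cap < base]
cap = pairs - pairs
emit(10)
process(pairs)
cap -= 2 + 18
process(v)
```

v = []

Transformed code:
base = pairs % cap // cap
pairs = pairs * base[9]
v = []
for h in base:
    if cap < base:
        v.append(15)
cap = pairs - pairs
emit(10)
process(pairs)
cap = cap - (2 + 18)
process(v)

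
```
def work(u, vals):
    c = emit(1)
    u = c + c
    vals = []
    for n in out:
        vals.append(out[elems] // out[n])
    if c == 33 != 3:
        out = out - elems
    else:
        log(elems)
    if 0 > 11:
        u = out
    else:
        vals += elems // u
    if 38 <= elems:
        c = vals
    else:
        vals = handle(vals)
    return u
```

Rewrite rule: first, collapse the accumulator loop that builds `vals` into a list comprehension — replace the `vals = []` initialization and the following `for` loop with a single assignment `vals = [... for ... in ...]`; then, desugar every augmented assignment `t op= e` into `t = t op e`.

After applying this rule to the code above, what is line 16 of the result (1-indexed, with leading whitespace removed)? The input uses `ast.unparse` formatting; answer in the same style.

vals = handle(vals)

Transformed code:
def work(u, vals):
    c = emit(1)
    u = c + c
    vals = [out[elems] // out[n] for n in out]
    if c == 33 != 3:
        out = out - elems
    else:
        log(elems)
    if 0 > 11:
        u = out
    else:
        vals = vals + elems // u
    if 38 <= elems:
        c = vals
    else:
        vals = handle(vals)
    return u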